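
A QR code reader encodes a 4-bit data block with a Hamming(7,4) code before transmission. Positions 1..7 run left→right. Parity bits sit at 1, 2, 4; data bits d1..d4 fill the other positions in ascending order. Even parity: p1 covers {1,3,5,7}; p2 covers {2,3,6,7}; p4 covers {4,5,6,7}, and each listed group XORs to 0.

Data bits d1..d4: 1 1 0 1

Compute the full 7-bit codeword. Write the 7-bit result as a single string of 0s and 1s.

Place data at non-parity positions: p1 p2 1 p4 1 0 1
p1 (pos 1,3,5,7): XOR of data positions = 1⊕1⊕1 = 1
p2 (pos 2,3,6,7): XOR of data positions = 1⊕0⊕1 = 0
p4 (pos 4,5,6,7): XOR of data positions = 1⊕0⊕1 = 0
Codeword: 1010101

1010101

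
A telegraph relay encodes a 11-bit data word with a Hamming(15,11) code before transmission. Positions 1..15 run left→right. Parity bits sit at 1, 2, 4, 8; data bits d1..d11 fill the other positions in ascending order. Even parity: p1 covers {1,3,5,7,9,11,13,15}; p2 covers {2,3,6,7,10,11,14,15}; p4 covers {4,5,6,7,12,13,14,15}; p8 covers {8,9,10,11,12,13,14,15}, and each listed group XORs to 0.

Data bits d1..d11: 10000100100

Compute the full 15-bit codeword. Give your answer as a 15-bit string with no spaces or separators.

Place data at non-parity positions: p1 p2 1 p4 0 0 0 p8 0 1 0 0 1 0 0
p1 (pos 1,3,5,7,9,11,13,15): XOR of data positions = 1⊕0⊕0⊕0⊕0⊕1⊕0 = 0
p2 (pos 2,3,6,7,10,11,14,15): XOR of data positions = 1⊕0⊕0⊕1⊕0⊕0⊕0 = 0
p4 (pos 4,5,6,7,12,13,14,15): XOR of data positions = 0⊕0⊕0⊕0⊕1⊕0⊕0 = 1
p8 (pos 8,9,10,11,12,13,14,15): XOR of data positions = 0⊕1⊕0⊕0⊕1⊕0⊕0 = 0
Codeword: 001100000100100

001100000100100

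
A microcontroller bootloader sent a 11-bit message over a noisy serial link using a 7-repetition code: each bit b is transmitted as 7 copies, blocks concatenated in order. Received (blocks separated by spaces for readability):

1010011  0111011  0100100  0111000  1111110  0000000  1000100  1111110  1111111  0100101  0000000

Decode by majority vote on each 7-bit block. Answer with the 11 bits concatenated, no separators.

Block 1 (1010011): 4 ones → 1
Block 2 (0111011): 5 ones → 1
Block 3 (0100100): 2 ones → 0
Block 4 (0111000): 3 ones → 0
Block 5 (1111110): 6 ones → 1
Block 6 (0000000): 0 ones → 0
Block 7 (1000100): 2 ones → 0
Block 8 (1111110): 6 ones → 1
Block 9 (1111111): 7 ones → 1
Block 10 (0100101): 3 ones → 0
Block 11 (0000000): 0 ones → 0

11001001100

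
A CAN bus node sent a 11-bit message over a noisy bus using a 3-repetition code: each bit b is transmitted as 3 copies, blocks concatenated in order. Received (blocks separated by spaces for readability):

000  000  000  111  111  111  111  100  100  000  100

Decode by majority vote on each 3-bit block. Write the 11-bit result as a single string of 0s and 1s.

00011110000

Block 1 (000): 0 ones → 0
Block 2 (000): 0 ones → 0
Block 3 (000): 0 ones → 0
Block 4 (111): 3 ones → 1
Block 5 (111): 3 ones → 1
Block 6 (111): 3 ones → 1
Block 7 (111): 3 ones → 1
Block 8 (100): 1 one → 0
Block 9 (100): 1 one → 0
Block 10 (000): 0 ones → 0
Block 11 (100): 1 one → 0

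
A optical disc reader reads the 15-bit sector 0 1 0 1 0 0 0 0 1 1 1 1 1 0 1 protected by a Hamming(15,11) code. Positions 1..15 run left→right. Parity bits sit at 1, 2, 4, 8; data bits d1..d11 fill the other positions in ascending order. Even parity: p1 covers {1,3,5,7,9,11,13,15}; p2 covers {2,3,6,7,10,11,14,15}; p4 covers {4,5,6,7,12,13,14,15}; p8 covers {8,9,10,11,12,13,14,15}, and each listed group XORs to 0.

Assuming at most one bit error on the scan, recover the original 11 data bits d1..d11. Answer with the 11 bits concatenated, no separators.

s1 (pos 1,3,5,7,9,11,13,15): 0⊕0⊕0⊕0⊕1⊕1⊕1⊕1 = 0
s2 (pos 2,3,6,7,10,11,14,15): 1⊕0⊕0⊕0⊕1⊕1⊕0⊕1 = 0
s4 (pos 4,5,6,7,12,13,14,15): 1⊕0⊕0⊕0⊕1⊕1⊕0⊕1 = 0
s8 (pos 8,9,10,11,12,13,14,15): 0⊕1⊕1⊕1⊕1⊕1⊕0⊕1 = 0
Syndrome s8…s1 = 0000 → no error.
Read data bits from positions 3,5,6,7,9,10,11,12,13,14,15: 00001111101

00001111101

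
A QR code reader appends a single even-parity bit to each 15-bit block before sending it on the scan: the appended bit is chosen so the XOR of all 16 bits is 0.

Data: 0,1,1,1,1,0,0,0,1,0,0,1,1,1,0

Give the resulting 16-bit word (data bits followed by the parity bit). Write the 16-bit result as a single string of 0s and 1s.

0111100010011100

XOR of the 15 data bits: 0⊕1⊕1⊕1⊕1⊕0⊕0⊕0⊕1⊕0⊕0⊕1⊕1⊕1⊕0 = 0
Parity bit = 0 (so all 16 bits XOR to 0).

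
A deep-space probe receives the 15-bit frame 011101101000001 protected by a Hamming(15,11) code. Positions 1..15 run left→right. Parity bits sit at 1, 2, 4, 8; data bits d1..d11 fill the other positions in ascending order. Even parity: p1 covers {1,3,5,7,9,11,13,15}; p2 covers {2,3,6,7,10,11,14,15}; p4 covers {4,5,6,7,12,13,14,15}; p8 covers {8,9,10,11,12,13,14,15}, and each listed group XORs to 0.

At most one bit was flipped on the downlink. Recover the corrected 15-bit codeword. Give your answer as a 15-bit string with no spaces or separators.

001101101000001

s1 (pos 1,3,5,7,9,11,13,15): 0⊕1⊕0⊕1⊕1⊕0⊕0⊕1 = 0
s2 (pos 2,3,6,7,10,11,14,15): 1⊕1⊕1⊕1⊕0⊕0⊕0⊕1 = 1
s4 (pos 4,5,6,7,12,13,14,15): 1⊕0⊕1⊕1⊕0⊕0⊕0⊕1 = 0
s8 (pos 8,9,10,11,12,13,14,15): 0⊕1⊕0⊕0⊕0⊕0⊕0⊕1 = 0
Syndrome s8…s1 = 0010 → error at position 2.
Flip position 2: 011101101000001 → 001101101000001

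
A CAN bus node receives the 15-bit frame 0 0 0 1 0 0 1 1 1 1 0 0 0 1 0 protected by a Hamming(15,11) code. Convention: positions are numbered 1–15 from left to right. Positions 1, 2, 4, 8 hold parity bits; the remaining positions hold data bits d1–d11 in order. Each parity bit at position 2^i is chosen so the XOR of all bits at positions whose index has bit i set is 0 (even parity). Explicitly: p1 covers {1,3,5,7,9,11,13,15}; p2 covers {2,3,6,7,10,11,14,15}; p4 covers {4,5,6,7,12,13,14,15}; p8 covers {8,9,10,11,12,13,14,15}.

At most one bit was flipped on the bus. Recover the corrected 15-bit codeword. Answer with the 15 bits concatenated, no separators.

000101111100010

s1 (pos 1,3,5,7,9,11,13,15): 0⊕0⊕0⊕1⊕1⊕0⊕0⊕0 = 0
s2 (pos 2,3,6,7,10,11,14,15): 0⊕0⊕0⊕1⊕1⊕0⊕1⊕0 = 1
s4 (pos 4,5,6,7,12,13,14,15): 1⊕0⊕0⊕1⊕0⊕0⊕1⊕0 = 1
s8 (pos 8,9,10,11,12,13,14,15): 1⊕1⊕1⊕0⊕0⊕0⊕1⊕0 = 0
Syndrome s8…s1 = 0110 → error at position 6.
Flip position 6: 000100111100010 → 000101111100010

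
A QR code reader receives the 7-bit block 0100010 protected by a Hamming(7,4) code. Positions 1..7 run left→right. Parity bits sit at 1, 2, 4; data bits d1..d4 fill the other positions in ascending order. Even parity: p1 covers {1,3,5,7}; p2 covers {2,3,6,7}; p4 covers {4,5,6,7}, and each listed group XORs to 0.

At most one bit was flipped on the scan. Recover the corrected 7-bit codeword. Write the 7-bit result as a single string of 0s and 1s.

0101010

s1 (pos 1,3,5,7): 0⊕0⊕0⊕0 = 0
s2 (pos 2,3,6,7): 1⊕0⊕1⊕0 = 0
s4 (pos 4,5,6,7): 0⊕0⊕1⊕0 = 1
Syndrome s4…s1 = 100 → error at position 4.
Flip position 4: 0100010 → 0101010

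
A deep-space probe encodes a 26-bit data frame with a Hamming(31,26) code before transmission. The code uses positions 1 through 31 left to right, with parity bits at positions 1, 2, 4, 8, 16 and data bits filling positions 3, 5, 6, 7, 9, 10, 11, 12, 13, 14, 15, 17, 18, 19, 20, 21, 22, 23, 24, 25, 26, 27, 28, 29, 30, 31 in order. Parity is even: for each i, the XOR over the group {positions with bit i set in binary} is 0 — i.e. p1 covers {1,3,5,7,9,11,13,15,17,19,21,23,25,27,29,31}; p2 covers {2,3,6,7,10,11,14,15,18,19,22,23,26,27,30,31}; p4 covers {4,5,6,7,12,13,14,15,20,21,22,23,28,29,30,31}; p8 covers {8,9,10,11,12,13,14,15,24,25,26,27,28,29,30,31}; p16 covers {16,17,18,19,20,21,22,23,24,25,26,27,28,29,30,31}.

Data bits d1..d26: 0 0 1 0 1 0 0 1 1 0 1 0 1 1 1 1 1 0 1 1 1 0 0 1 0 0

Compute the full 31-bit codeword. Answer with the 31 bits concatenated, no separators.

1000010010011011011111011100100

Place data at non-parity positions: p1 p2 0 p4 0 1 0 p8 1 0 0 1 1 0 1 p16 0 1 1 1 1 1 0 1 1 1 0 0 1 0 0
p1 (pos 1,3,5,7,9,11,13,15,17,19,21,23,25,27,29,31): XOR of data positions = 0⊕0⊕0⊕1⊕0⊕1⊕1⊕0⊕1⊕1⊕0⊕1⊕0⊕1⊕0 = 1
p2 (pos 2,3,6,7,10,11,14,15,18,19,22,23,26,27,30,31): XOR of data positions = 0⊕1⊕0⊕0⊕0⊕0⊕1⊕1⊕1⊕1⊕0⊕1⊕0⊕0⊕0 = 0
p4 (pos 4,5,6,7,12,13,14,15,20,21,22,23,28,29,30,31): XOR of data positions = 0⊕1⊕0⊕1⊕1⊕0⊕1⊕1⊕1⊕1⊕0⊕0⊕1⊕0⊕0 = 0
p8 (pos 8,9,10,11,12,13,14,15,24,25,26,27,28,29,30,31): XOR of data positions = 1⊕0⊕0⊕1⊕1⊕0⊕1⊕1⊕1⊕1⊕0⊕0⊕1⊕0⊕0 = 0
p16 (pos 16,17,18,19,20,21,22,23,24,25,26,27,28,29,30,31): XOR of data positions = 0⊕1⊕1⊕1⊕1⊕1⊕0⊕1⊕1⊕1⊕0⊕0⊕1⊕0⊕0 = 1
Codeword: 1000010010011011011111011100100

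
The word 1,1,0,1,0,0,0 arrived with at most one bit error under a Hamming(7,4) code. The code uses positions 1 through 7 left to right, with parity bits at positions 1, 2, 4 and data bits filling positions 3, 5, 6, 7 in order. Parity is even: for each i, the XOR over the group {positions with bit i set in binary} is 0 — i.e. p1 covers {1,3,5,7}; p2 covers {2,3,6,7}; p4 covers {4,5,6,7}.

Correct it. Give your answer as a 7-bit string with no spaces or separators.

1101001

s1 (pos 1,3,5,7): 1⊕0⊕0⊕0 = 1
s2 (pos 2,3,6,7): 1⊕0⊕0⊕0 = 1
s4 (pos 4,5,6,7): 1⊕0⊕0⊕0 = 1
Syndrome s4…s1 = 111 → error at position 7.
Flip position 7: 1101000 → 1101001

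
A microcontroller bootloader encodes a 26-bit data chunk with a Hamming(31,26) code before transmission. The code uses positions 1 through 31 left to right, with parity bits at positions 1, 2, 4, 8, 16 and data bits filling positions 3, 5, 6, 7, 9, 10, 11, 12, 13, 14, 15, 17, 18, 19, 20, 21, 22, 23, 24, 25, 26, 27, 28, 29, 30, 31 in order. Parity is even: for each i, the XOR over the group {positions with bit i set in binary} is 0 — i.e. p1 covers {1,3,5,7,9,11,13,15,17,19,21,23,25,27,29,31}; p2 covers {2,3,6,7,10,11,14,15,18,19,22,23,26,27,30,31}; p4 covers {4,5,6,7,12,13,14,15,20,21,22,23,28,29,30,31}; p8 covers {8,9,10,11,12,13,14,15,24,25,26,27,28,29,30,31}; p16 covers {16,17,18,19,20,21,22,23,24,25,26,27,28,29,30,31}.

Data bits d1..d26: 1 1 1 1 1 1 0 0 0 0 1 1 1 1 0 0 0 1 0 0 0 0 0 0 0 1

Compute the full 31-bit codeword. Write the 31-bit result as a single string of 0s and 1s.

Place data at non-parity positions: p1 p2 1 p4 1 1 1 p8 1 1 0 0 0 0 1 p16 1 1 1 0 0 0 1 0 0 0 0 0 0 0 1
p1 (pos 1,3,5,7,9,11,13,15,17,19,21,23,25,27,29,31): XOR of data positions = 1⊕1⊕1⊕1⊕0⊕0⊕1⊕1⊕1⊕0⊕1⊕0⊕0⊕0⊕1 = 1
p2 (pos 2,3,6,7,10,11,14,15,18,19,22,23,26,27,30,31): XOR of data positions = 1⊕1⊕1⊕1⊕0⊕0⊕1⊕1⊕1⊕0⊕1⊕0⊕0⊕0⊕1 = 1
p4 (pos 4,5,6,7,12,13,14,15,20,21,22,23,28,29,30,31): XOR of data positions = 1⊕1⊕1⊕0⊕0⊕0⊕1⊕0⊕0⊕0⊕1⊕0⊕0⊕0⊕1 = 0
p8 (pos 8,9,10,11,12,13,14,15,24,25,26,27,28,29,30,31): XOR of data positions = 1⊕1⊕0⊕0⊕0⊕0⊕1⊕0⊕0⊕0⊕0⊕0⊕0⊕0⊕1 = 0
p16 (pos 16,17,18,19,20,21,22,23,24,25,26,27,28,29,30,31): XOR of data positions = 1⊕1⊕1⊕0⊕0⊕0⊕1⊕0⊕0⊕0⊕0⊕0⊕0⊕0⊕1 = 1
Codeword: 1110111011000011111000100000001

1110111011000011111000100000001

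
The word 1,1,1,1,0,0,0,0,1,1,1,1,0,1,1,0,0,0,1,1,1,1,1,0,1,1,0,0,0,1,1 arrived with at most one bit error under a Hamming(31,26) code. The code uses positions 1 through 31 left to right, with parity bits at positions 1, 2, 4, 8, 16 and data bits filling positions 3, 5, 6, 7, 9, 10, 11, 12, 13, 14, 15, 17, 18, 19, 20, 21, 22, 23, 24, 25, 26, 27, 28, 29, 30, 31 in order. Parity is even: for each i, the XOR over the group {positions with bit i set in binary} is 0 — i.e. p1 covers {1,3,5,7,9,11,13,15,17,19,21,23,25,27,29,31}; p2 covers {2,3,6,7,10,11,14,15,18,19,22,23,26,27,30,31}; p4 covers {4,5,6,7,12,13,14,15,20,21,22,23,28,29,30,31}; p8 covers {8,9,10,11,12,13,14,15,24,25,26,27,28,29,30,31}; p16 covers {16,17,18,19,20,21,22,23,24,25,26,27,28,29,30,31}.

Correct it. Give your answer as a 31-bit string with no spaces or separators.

s1 (pos 1,3,5,7,9,11,13,15,17,19,21,23,25,27,29,31): 1⊕1⊕0⊕0⊕1⊕1⊕0⊕1⊕0⊕1⊕1⊕1⊕1⊕0⊕0⊕1 = 0
s2 (pos 2,3,6,7,10,11,14,15,18,19,22,23,26,27,30,31): 1⊕1⊕0⊕0⊕1⊕1⊕1⊕1⊕0⊕1⊕1⊕1⊕1⊕0⊕1⊕1 = 0
s4 (pos 4,5,6,7,12,13,14,15,20,21,22,23,28,29,30,31): 1⊕0⊕0⊕0⊕1⊕0⊕1⊕1⊕1⊕1⊕1⊕1⊕0⊕0⊕1⊕1 = 0
s8 (pos 8,9,10,11,12,13,14,15,24,25,26,27,28,29,30,31): 0⊕1⊕1⊕1⊕1⊕0⊕1⊕1⊕0⊕1⊕1⊕0⊕0⊕0⊕1⊕1 = 0
s16 (pos 16,17,18,19,20,21,22,23,24,25,26,27,28,29,30,31): 0⊕0⊕0⊕1⊕1⊕1⊕1⊕1⊕0⊕1⊕1⊕0⊕0⊕0⊕1⊕1 = 1
Syndrome s16…s1 = 10000 → error at position 16.
Flip position 16: 1111000011110110001111101100011 → 1111000011110111001111101100011

1111000011110111001111101100011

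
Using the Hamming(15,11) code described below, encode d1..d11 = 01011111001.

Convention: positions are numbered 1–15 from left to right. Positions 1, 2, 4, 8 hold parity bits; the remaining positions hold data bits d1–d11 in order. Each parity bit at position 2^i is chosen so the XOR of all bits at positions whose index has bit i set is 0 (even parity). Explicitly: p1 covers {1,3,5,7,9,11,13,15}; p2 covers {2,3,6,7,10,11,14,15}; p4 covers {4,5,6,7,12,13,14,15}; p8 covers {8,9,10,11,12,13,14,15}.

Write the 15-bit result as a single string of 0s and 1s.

Place data at non-parity positions: p1 p2 0 p4 1 0 1 p8 1 1 1 1 0 0 1
p1 (pos 1,3,5,7,9,11,13,15): XOR of data positions = 0⊕1⊕1⊕1⊕1⊕0⊕1 = 1
p2 (pos 2,3,6,7,10,11,14,15): XOR of data positions = 0⊕0⊕1⊕1⊕1⊕0⊕1 = 0
p4 (pos 4,5,6,7,12,13,14,15): XOR of data positions = 1⊕0⊕1⊕1⊕0⊕0⊕1 = 0
p8 (pos 8,9,10,11,12,13,14,15): XOR of data positions = 1⊕1⊕1⊕1⊕0⊕0⊕1 = 1
Codeword: 100010111111001

100010111111001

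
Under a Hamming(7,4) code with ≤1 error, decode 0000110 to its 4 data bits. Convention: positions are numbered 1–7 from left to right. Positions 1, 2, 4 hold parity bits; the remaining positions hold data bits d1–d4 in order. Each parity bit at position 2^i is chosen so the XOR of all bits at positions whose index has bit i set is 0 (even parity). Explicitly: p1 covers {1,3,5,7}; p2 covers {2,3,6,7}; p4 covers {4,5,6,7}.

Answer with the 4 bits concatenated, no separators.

s1 (pos 1,3,5,7): 0⊕0⊕1⊕0 = 1
s2 (pos 2,3,6,7): 0⊕0⊕1⊕0 = 1
s4 (pos 4,5,6,7): 0⊕1⊕1⊕0 = 0
Syndrome s4…s1 = 011 → error at position 3.
Flip position 3: 0000110 → 0010110
Read data bits from positions 3,5,6,7: 1110

1110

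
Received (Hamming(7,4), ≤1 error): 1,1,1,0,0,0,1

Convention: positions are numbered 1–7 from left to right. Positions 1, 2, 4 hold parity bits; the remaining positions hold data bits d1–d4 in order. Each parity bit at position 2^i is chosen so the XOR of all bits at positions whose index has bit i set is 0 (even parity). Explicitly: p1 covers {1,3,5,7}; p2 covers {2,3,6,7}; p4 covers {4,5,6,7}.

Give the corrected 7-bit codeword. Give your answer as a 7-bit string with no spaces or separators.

1110000

s1 (pos 1,3,5,7): 1⊕1⊕0⊕1 = 1
s2 (pos 2,3,6,7): 1⊕1⊕0⊕1 = 1
s4 (pos 4,5,6,7): 0⊕0⊕0⊕1 = 1
Syndrome s4…s1 = 111 → error at position 7.
Flip position 7: 1110001 → 1110000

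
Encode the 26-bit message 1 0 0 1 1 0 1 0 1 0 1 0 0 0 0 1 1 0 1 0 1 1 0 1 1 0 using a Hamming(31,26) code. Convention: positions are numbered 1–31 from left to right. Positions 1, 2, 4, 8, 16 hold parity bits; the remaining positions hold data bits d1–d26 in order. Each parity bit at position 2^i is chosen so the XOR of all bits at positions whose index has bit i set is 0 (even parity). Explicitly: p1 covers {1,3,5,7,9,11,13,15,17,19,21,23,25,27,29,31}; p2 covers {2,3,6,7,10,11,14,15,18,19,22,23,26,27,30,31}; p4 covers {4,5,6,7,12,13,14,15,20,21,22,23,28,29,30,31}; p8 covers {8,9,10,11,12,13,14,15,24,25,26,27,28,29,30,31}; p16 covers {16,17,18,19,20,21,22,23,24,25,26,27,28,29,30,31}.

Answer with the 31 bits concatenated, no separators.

Place data at non-parity positions: p1 p2 1 p4 0 0 1 p8 1 0 1 0 1 0 1 p16 0 0 0 0 1 1 0 1 0 1 1 0 1 1 0
p1 (pos 1,3,5,7,9,11,13,15,17,19,21,23,25,27,29,31): XOR of data positions = 1⊕0⊕1⊕1⊕1⊕1⊕1⊕0⊕0⊕1⊕0⊕0⊕1⊕1⊕0 = 1
p2 (pos 2,3,6,7,10,11,14,15,18,19,22,23,26,27,30,31): XOR of data positions = 1⊕0⊕1⊕0⊕1⊕0⊕1⊕0⊕0⊕1⊕0⊕1⊕1⊕1⊕0 = 0
p4 (pos 4,5,6,7,12,13,14,15,20,21,22,23,28,29,30,31): XOR of data positions = 0⊕0⊕1⊕0⊕1⊕0⊕1⊕0⊕1⊕1⊕0⊕0⊕1⊕1⊕0 = 1
p8 (pos 8,9,10,11,12,13,14,15,24,25,26,27,28,29,30,31): XOR of data positions = 1⊕0⊕1⊕0⊕1⊕0⊕1⊕1⊕0⊕1⊕1⊕0⊕1⊕1⊕0 = 1
p16 (pos 16,17,18,19,20,21,22,23,24,25,26,27,28,29,30,31): XOR of data positions = 0⊕0⊕0⊕0⊕1⊕1⊕0⊕1⊕0⊕1⊕1⊕0⊕1⊕1⊕0 = 1
Codeword: 1011001110101011000011010110110

1011001110101011000011010110110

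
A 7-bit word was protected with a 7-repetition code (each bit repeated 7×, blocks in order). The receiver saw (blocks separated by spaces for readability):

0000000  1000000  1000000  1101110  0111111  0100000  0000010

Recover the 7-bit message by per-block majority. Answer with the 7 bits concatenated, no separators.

Block 1 (0000000): 0 ones → 0
Block 2 (1000000): 1 one → 0
Block 3 (1000000): 1 one → 0
Block 4 (1101110): 5 ones → 1
Block 5 (0111111): 6 ones → 1
Block 6 (0100000): 1 one → 0
Block 7 (0000010): 1 one → 0

0001100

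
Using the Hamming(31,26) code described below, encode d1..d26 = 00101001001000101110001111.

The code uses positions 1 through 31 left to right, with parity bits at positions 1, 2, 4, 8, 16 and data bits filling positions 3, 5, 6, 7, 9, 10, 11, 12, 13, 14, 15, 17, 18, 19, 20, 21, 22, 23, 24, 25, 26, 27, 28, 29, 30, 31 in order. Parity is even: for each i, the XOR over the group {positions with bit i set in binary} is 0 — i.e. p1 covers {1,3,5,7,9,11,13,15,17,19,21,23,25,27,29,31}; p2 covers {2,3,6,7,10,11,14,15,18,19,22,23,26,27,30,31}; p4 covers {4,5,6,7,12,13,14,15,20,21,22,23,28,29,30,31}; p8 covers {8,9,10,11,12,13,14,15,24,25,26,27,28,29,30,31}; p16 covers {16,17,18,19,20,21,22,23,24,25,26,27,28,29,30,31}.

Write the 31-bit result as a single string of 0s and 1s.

1000010010010010000101110001111

Place data at non-parity positions: p1 p2 0 p4 0 1 0 p8 1 0 0 1 0 0 1 p16 0 0 0 1 0 1 1 1 0 0 0 1 1 1 1
p1 (pos 1,3,5,7,9,11,13,15,17,19,21,23,25,27,29,31): XOR of data positions = 0⊕0⊕0⊕1⊕0⊕0⊕1⊕0⊕0⊕0⊕1⊕0⊕0⊕1⊕1 = 1
p2 (pos 2,3,6,7,10,11,14,15,18,19,22,23,26,27,30,31): XOR of data positions = 0⊕1⊕0⊕0⊕0⊕0⊕1⊕0⊕0⊕1⊕1⊕0⊕0⊕1⊕1 = 0
p4 (pos 4,5,6,7,12,13,14,15,20,21,22,23,28,29,30,31): XOR of data positions = 0⊕1⊕0⊕1⊕0⊕0⊕1⊕1⊕0⊕1⊕1⊕1⊕1⊕1⊕1 = 0
p8 (pos 8,9,10,11,12,13,14,15,24,25,26,27,28,29,30,31): XOR of data positions = 1⊕0⊕0⊕1⊕0⊕0⊕1⊕1⊕0⊕0⊕0⊕1⊕1⊕1⊕1 = 0
p16 (pos 16,17,18,19,20,21,22,23,24,25,26,27,28,29,30,31): XOR of data positions = 0⊕0⊕0⊕1⊕0⊕1⊕1⊕1⊕0⊕0⊕0⊕1⊕1⊕1⊕1 = 0
Codeword: 1000010010010010000101110001111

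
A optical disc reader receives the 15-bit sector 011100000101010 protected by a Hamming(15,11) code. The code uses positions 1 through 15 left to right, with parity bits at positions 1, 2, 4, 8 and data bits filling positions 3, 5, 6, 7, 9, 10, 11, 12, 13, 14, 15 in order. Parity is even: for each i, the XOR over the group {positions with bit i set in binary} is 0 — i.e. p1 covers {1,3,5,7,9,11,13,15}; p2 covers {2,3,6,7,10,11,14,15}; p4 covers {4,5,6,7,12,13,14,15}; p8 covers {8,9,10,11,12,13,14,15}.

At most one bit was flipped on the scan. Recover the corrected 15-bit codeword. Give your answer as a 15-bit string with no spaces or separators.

011100000101110

s1 (pos 1,3,5,7,9,11,13,15): 0⊕1⊕0⊕0⊕0⊕0⊕0⊕0 = 1
s2 (pos 2,3,6,7,10,11,14,15): 1⊕1⊕0⊕0⊕1⊕0⊕1⊕0 = 0
s4 (pos 4,5,6,7,12,13,14,15): 1⊕0⊕0⊕0⊕1⊕0⊕1⊕0 = 1
s8 (pos 8,9,10,11,12,13,14,15): 0⊕0⊕1⊕0⊕1⊕0⊕1⊕0 = 1
Syndrome s8…s1 = 1101 → error at position 13.
Flip position 13: 011100000101010 → 011100000101110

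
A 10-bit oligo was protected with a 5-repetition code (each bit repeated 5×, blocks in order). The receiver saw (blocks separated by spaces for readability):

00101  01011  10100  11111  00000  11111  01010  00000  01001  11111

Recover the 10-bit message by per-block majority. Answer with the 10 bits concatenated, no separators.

0101010001

Block 1 (00101): 2 ones → 0
Block 2 (01011): 3 ones → 1
Block 3 (10100): 2 ones → 0
Block 4 (11111): 5 ones → 1
Block 5 (00000): 0 ones → 0
Block 6 (11111): 5 ones → 1
Block 7 (01010): 2 ones → 0
Block 8 (00000): 0 ones → 0
Block 9 (01001): 2 ones → 0
Block 10 (11111): 5 ones → 1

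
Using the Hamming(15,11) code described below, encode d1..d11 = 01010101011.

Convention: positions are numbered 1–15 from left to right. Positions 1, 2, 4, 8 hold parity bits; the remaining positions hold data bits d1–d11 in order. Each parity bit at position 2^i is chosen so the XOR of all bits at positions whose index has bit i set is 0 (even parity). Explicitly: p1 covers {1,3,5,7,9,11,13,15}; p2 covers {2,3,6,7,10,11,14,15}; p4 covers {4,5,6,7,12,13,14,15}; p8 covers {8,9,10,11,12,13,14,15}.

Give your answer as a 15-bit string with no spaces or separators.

Place data at non-parity positions: p1 p2 0 p4 1 0 1 p8 0 1 0 1 0 1 1
p1 (pos 1,3,5,7,9,11,13,15): XOR of data positions = 0⊕1⊕1⊕0⊕0⊕0⊕1 = 1
p2 (pos 2,3,6,7,10,11,14,15): XOR of data positions = 0⊕0⊕1⊕1⊕0⊕1⊕1 = 0
p4 (pos 4,5,6,7,12,13,14,15): XOR of data positions = 1⊕0⊕1⊕1⊕0⊕1⊕1 = 1
p8 (pos 8,9,10,11,12,13,14,15): XOR of data positions = 0⊕1⊕0⊕1⊕0⊕1⊕1 = 0
Codeword: 100110100101011

100110100101011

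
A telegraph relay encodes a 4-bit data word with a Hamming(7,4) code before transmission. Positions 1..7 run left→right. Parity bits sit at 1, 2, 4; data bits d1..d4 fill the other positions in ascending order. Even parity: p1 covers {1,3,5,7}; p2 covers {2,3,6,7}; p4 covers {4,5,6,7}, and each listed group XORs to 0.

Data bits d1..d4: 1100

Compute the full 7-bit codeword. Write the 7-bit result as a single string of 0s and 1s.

0111100

Place data at non-parity positions: p1 p2 1 p4 1 0 0
p1 (pos 1,3,5,7): XOR of data positions = 1⊕1⊕0 = 0
p2 (pos 2,3,6,7): XOR of data positions = 1⊕0⊕0 = 1
p4 (pos 4,5,6,7): XOR of data positions = 1⊕0⊕0 = 1
Codeword: 0111100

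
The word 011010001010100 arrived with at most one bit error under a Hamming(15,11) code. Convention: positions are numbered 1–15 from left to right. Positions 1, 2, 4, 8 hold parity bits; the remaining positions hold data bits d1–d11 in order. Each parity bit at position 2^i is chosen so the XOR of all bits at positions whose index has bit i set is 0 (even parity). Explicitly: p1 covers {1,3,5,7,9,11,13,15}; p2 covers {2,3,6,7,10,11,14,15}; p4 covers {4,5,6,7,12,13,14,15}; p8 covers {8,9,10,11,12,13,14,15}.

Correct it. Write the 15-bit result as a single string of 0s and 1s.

011010001000100

s1 (pos 1,3,5,7,9,11,13,15): 0⊕1⊕1⊕0⊕1⊕1⊕1⊕0 = 1
s2 (pos 2,3,6,7,10,11,14,15): 1⊕1⊕0⊕0⊕0⊕1⊕0⊕0 = 1
s4 (pos 4,5,6,7,12,13,14,15): 0⊕1⊕0⊕0⊕0⊕1⊕0⊕0 = 0
s8 (pos 8,9,10,11,12,13,14,15): 0⊕1⊕0⊕1⊕0⊕1⊕0⊕0 = 1
Syndrome s8…s1 = 1011 → error at position 11.
Flip position 11: 011010001010100 → 011010001000100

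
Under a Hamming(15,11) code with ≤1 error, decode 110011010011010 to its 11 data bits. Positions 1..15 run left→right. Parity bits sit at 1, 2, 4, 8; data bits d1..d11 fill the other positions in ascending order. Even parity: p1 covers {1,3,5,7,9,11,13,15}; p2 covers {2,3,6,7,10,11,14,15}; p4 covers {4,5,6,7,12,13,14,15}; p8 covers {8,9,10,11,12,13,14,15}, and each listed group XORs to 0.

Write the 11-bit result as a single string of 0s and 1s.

01100011010

s1 (pos 1,3,5,7,9,11,13,15): 1⊕0⊕1⊕0⊕0⊕1⊕0⊕0 = 1
s2 (pos 2,3,6,7,10,11,14,15): 1⊕0⊕1⊕0⊕0⊕1⊕1⊕0 = 0
s4 (pos 4,5,6,7,12,13,14,15): 0⊕1⊕1⊕0⊕1⊕0⊕1⊕0 = 0
s8 (pos 8,9,10,11,12,13,14,15): 1⊕0⊕0⊕1⊕1⊕0⊕1⊕0 = 0
Syndrome s8…s1 = 0001 → error at position 1.
Flip position 1: 110011010011010 → 010011010011010
Read data bits from positions 3,5,6,7,9,10,11,12,13,14,15: 01100011010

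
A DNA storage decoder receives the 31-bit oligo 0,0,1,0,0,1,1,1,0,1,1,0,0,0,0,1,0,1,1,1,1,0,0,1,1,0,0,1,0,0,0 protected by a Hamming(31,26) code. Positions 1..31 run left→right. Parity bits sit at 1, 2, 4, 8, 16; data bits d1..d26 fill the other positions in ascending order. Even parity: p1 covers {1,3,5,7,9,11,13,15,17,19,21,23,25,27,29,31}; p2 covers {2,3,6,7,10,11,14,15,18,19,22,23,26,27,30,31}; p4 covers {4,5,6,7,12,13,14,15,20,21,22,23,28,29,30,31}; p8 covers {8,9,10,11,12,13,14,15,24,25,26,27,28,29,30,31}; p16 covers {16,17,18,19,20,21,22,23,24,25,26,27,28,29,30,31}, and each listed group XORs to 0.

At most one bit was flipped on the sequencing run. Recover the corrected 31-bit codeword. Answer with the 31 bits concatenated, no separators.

s1 (pos 1,3,5,7,9,11,13,15,17,19,21,23,25,27,29,31): 0⊕1⊕0⊕1⊕0⊕1⊕0⊕0⊕0⊕1⊕1⊕0⊕1⊕0⊕0⊕0 = 0
s2 (pos 2,3,6,7,10,11,14,15,18,19,22,23,26,27,30,31): 0⊕1⊕1⊕1⊕1⊕1⊕0⊕0⊕1⊕1⊕0⊕0⊕0⊕0⊕0⊕0 = 1
s4 (pos 4,5,6,7,12,13,14,15,20,21,22,23,28,29,30,31): 0⊕0⊕1⊕1⊕0⊕0⊕0⊕0⊕1⊕1⊕0⊕0⊕1⊕0⊕0⊕0 = 1
s8 (pos 8,9,10,11,12,13,14,15,24,25,26,27,28,29,30,31): 1⊕0⊕1⊕1⊕0⊕0⊕0⊕0⊕1⊕1⊕0⊕0⊕1⊕0⊕0⊕0 = 0
s16 (pos 16,17,18,19,20,21,22,23,24,25,26,27,28,29,30,31): 1⊕0⊕1⊕1⊕1⊕1⊕0⊕0⊕1⊕1⊕0⊕0⊕1⊕0⊕0⊕0 = 0
Syndrome s16…s1 = 00110 → error at position 6.
Flip position 6: 0010011101100001011110011001000 → 0010001101100001011110011001000

0010001101100001011110011001000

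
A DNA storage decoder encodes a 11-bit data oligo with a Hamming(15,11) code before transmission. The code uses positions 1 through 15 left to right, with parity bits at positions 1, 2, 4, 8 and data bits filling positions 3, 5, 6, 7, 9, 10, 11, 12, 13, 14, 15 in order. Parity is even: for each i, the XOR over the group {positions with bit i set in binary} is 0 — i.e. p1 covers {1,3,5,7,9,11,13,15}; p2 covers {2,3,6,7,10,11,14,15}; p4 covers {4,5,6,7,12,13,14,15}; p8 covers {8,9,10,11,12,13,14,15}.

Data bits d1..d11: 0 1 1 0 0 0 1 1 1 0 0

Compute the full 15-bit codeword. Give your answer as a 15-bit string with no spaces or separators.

100011010011100

Place data at non-parity positions: p1 p2 0 p4 1 1 0 p8 0 0 1 1 1 0 0
p1 (pos 1,3,5,7,9,11,13,15): XOR of data positions = 0⊕1⊕0⊕0⊕1⊕1⊕0 = 1
p2 (pos 2,3,6,7,10,11,14,15): XOR of data positions = 0⊕1⊕0⊕0⊕1⊕0⊕0 = 0
p4 (pos 4,5,6,7,12,13,14,15): XOR of data positions = 1⊕1⊕0⊕1⊕1⊕0⊕0 = 0
p8 (pos 8,9,10,11,12,13,14,15): XOR of data positions = 0⊕0⊕1⊕1⊕1⊕0⊕0 = 1
Codeword: 100011010011100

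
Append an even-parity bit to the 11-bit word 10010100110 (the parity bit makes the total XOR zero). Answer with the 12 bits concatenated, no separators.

100101001101

XOR of the 11 data bits: 1⊕0⊕0⊕1⊕0⊕1⊕0⊕0⊕1⊕1⊕0 = 1
Parity bit = 1 (so all 12 bits XOR to 0).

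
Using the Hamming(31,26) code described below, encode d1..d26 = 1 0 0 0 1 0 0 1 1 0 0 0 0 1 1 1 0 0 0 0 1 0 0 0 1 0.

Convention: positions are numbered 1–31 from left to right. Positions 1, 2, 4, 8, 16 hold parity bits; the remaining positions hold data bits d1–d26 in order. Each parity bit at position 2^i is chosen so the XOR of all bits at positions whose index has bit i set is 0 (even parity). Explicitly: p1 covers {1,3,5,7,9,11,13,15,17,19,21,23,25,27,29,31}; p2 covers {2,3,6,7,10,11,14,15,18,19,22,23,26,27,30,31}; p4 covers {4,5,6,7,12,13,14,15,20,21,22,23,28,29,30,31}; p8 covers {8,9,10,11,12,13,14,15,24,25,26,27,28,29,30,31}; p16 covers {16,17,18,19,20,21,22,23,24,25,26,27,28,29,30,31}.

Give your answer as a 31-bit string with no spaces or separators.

Place data at non-parity positions: p1 p2 1 p4 0 0 0 p8 1 0 0 1 1 0 0 p16 0 0 1 1 1 0 0 0 0 1 0 0 0 1 0
p1 (pos 1,3,5,7,9,11,13,15,17,19,21,23,25,27,29,31): XOR of data positions = 1⊕0⊕0⊕1⊕0⊕1⊕0⊕0⊕1⊕1⊕0⊕0⊕0⊕0⊕0 = 1
p2 (pos 2,3,6,7,10,11,14,15,18,19,22,23,26,27,30,31): XOR of data positions = 1⊕0⊕0⊕0⊕0⊕0⊕0⊕0⊕1⊕0⊕0⊕1⊕0⊕1⊕0 = 0
p4 (pos 4,5,6,7,12,13,14,15,20,21,22,23,28,29,30,31): XOR of data positions = 0⊕0⊕0⊕1⊕1⊕0⊕0⊕1⊕1⊕0⊕0⊕0⊕0⊕1⊕0 = 1
p8 (pos 8,9,10,11,12,13,14,15,24,25,26,27,28,29,30,31): XOR of data positions = 1⊕0⊕0⊕1⊕1⊕0⊕0⊕0⊕0⊕1⊕0⊕0⊕0⊕1⊕0 = 1
p16 (pos 16,17,18,19,20,21,22,23,24,25,26,27,28,29,30,31): XOR of data positions = 0⊕0⊕1⊕1⊕1⊕0⊕0⊕0⊕0⊕1⊕0⊕0⊕0⊕1⊕0 = 1
Codeword: 1011000110011001001110000100010

1011000110011001001110000100010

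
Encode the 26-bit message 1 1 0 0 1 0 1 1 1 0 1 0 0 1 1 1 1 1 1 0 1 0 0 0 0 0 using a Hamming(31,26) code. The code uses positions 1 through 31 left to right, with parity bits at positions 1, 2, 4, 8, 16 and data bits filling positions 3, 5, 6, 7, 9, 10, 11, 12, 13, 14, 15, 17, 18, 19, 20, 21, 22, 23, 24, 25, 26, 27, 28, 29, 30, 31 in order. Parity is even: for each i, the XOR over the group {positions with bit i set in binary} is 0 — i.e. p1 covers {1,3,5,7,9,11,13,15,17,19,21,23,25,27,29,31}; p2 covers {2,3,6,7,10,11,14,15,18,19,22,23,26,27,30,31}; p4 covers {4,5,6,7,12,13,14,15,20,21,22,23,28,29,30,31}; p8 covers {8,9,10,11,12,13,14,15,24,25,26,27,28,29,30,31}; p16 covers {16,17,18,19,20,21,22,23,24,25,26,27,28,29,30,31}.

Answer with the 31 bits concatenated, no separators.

1110100110111011001111110100000

Place data at non-parity positions: p1 p2 1 p4 1 0 0 p8 1 0 1 1 1 0 1 p16 0 0 1 1 1 1 1 1 0 1 0 0 0 0 0
p1 (pos 1,3,5,7,9,11,13,15,17,19,21,23,25,27,29,31): XOR of data positions = 1⊕1⊕0⊕1⊕1⊕1⊕1⊕0⊕1⊕1⊕1⊕0⊕0⊕0⊕0 = 1
p2 (pos 2,3,6,7,10,11,14,15,18,19,22,23,26,27,30,31): XOR of data positions = 1⊕0⊕0⊕0⊕1⊕0⊕1⊕0⊕1⊕1⊕1⊕1⊕0⊕0⊕0 = 1
p4 (pos 4,5,6,7,12,13,14,15,20,21,22,23,28,29,30,31): XOR of data positions = 1⊕0⊕0⊕1⊕1⊕0⊕1⊕1⊕1⊕1⊕1⊕0⊕0⊕0⊕0 = 0
p8 (pos 8,9,10,11,12,13,14,15,24,25,26,27,28,29,30,31): XOR of data positions = 1⊕0⊕1⊕1⊕1⊕0⊕1⊕1⊕0⊕1⊕0⊕0⊕0⊕0⊕0 = 1
p16 (pos 16,17,18,19,20,21,22,23,24,25,26,27,28,29,30,31): XOR of data positions = 0⊕0⊕1⊕1⊕1⊕1⊕1⊕1⊕0⊕1⊕0⊕0⊕0⊕0⊕0 = 1
Codeword: 1110100110111011001111110100000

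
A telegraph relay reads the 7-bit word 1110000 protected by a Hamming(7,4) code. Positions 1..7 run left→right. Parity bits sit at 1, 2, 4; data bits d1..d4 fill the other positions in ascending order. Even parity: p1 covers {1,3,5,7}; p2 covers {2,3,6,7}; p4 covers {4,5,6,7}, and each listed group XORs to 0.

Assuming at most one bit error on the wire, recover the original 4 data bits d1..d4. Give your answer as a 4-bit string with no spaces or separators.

s1 (pos 1,3,5,7): 1⊕1⊕0⊕0 = 0
s2 (pos 2,3,6,7): 1⊕1⊕0⊕0 = 0
s4 (pos 4,5,6,7): 0⊕0⊕0⊕0 = 0
Syndrome s4…s1 = 000 → no error.
Read data bits from positions 3,5,6,7: 1000

1000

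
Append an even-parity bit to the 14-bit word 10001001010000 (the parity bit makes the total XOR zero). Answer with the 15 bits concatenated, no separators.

XOR of the 14 data bits: 1⊕0⊕0⊕0⊕1⊕0⊕0⊕1⊕0⊕1⊕0⊕0⊕0⊕0 = 0
Parity bit = 0 (so all 15 bits XOR to 0).

100010010100000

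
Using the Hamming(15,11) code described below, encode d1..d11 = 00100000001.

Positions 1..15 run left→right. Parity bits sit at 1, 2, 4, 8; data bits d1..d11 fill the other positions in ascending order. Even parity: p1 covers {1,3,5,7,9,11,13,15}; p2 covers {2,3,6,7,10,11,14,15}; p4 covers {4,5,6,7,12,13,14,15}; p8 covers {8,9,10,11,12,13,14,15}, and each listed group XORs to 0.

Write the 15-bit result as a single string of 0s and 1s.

100001010000001

Place data at non-parity positions: p1 p2 0 p4 0 1 0 p8 0 0 0 0 0 0 1
p1 (pos 1,3,5,7,9,11,13,15): XOR of data positions = 0⊕0⊕0⊕0⊕0⊕0⊕1 = 1
p2 (pos 2,3,6,7,10,11,14,15): XOR of data positions = 0⊕1⊕0⊕0⊕0⊕0⊕1 = 0
p4 (pos 4,5,6,7,12,13,14,15): XOR of data positions = 0⊕1⊕0⊕0⊕0⊕0⊕1 = 0
p8 (pos 8,9,10,11,12,13,14,15): XOR of data positions = 0⊕0⊕0⊕0⊕0⊕0⊕1 = 1
Codeword: 100001010000001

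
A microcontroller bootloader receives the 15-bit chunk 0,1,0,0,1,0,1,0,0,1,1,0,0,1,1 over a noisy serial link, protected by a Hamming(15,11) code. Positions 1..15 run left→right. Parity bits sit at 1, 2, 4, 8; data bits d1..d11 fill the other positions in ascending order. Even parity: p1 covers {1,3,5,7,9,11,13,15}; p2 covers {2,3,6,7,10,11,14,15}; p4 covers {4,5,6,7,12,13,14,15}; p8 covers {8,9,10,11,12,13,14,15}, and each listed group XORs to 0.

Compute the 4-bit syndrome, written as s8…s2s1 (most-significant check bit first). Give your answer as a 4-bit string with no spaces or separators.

0000

s1 (pos 1,3,5,7,9,11,13,15): 0⊕0⊕1⊕1⊕0⊕1⊕0⊕1 = 0
s2 (pos 2,3,6,7,10,11,14,15): 1⊕0⊕0⊕1⊕1⊕1⊕1⊕1 = 0
s4 (pos 4,5,6,7,12,13,14,15): 0⊕1⊕0⊕1⊕0⊕0⊕1⊕1 = 0
s8 (pos 8,9,10,11,12,13,14,15): 0⊕0⊕1⊕1⊕0⊕0⊕1⊕1 = 0
Syndrome s8…s1 = 0000 → no error.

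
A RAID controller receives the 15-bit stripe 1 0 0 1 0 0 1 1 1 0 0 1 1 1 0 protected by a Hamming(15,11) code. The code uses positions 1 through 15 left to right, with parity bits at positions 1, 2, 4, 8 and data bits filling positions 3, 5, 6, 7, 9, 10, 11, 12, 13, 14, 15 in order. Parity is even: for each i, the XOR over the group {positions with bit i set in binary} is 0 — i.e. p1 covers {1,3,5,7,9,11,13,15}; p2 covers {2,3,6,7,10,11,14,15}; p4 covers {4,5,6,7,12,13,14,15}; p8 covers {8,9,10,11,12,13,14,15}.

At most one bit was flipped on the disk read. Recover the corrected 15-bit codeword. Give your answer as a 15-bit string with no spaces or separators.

100100111000110

s1 (pos 1,3,5,7,9,11,13,15): 1⊕0⊕0⊕1⊕1⊕0⊕1⊕0 = 0
s2 (pos 2,3,6,7,10,11,14,15): 0⊕0⊕0⊕1⊕0⊕0⊕1⊕0 = 0
s4 (pos 4,5,6,7,12,13,14,15): 1⊕0⊕0⊕1⊕1⊕1⊕1⊕0 = 1
s8 (pos 8,9,10,11,12,13,14,15): 1⊕1⊕0⊕0⊕1⊕1⊕1⊕0 = 1
Syndrome s8…s1 = 1100 → error at position 12.
Flip position 12: 100100111001110 → 100100111000110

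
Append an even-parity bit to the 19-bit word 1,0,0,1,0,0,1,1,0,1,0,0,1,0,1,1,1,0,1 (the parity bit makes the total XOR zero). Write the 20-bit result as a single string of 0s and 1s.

XOR of the 19 data bits: 1⊕0⊕0⊕1⊕0⊕0⊕1⊕1⊕0⊕1⊕0⊕0⊕1⊕0⊕1⊕1⊕1⊕0⊕1 = 0
Parity bit = 0 (so all 20 bits XOR to 0).

10010011010010111010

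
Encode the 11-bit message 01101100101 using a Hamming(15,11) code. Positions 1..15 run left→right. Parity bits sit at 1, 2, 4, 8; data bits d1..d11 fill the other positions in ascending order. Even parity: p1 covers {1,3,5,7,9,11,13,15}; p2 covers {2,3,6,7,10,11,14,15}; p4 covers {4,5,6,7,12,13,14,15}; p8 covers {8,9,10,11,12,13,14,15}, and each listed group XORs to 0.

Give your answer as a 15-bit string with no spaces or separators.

Place data at non-parity positions: p1 p2 0 p4 1 1 0 p8 1 1 0 0 1 0 1
p1 (pos 1,3,5,7,9,11,13,15): XOR of data positions = 0⊕1⊕0⊕1⊕0⊕1⊕1 = 0
p2 (pos 2,3,6,7,10,11,14,15): XOR of data positions = 0⊕1⊕0⊕1⊕0⊕0⊕1 = 1
p4 (pos 4,5,6,7,12,13,14,15): XOR of data positions = 1⊕1⊕0⊕0⊕1⊕0⊕1 = 0
p8 (pos 8,9,10,11,12,13,14,15): XOR of data positions = 1⊕1⊕0⊕0⊕1⊕0⊕1 = 0
Codeword: 010011001100101

010011001100101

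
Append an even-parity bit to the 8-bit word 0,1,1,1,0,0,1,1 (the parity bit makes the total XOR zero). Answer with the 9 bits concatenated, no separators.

XOR of the 8 data bits: 0⊕1⊕1⊕1⊕0⊕0⊕1⊕1 = 1
Parity bit = 1 (so all 9 bits XOR to 0).

011100111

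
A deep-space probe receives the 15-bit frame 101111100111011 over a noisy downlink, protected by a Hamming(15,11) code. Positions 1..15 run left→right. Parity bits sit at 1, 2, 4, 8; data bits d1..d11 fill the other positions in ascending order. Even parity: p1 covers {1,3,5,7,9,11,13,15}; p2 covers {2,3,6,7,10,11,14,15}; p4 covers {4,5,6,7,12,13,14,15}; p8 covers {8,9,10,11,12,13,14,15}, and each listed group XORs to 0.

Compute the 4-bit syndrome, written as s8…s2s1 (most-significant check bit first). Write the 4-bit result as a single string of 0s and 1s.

1110

s1 (pos 1,3,5,7,9,11,13,15): 1⊕1⊕1⊕1⊕0⊕1⊕0⊕1 = 0
s2 (pos 2,3,6,7,10,11,14,15): 0⊕1⊕1⊕1⊕1⊕1⊕1⊕1 = 1
s4 (pos 4,5,6,7,12,13,14,15): 1⊕1⊕1⊕1⊕1⊕0⊕1⊕1 = 1
s8 (pos 8,9,10,11,12,13,14,15): 0⊕0⊕1⊕1⊕1⊕0⊕1⊕1 = 1
Syndrome s8…s1 = 1110 → error at position 14.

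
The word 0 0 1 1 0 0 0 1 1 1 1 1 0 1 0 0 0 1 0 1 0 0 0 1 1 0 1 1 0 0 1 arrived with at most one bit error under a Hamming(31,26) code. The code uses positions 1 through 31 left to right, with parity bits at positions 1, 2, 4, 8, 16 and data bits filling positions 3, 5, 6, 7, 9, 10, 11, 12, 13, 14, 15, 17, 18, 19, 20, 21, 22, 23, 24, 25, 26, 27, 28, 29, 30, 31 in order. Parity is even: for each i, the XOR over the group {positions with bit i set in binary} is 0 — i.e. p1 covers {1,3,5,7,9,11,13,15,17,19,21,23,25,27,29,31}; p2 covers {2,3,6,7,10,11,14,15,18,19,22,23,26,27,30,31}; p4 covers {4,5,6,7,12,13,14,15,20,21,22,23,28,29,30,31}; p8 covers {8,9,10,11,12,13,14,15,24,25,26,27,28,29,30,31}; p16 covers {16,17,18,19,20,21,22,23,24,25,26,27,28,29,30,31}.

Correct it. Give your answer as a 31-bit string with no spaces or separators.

0011000111110100010100011111001

s1 (pos 1,3,5,7,9,11,13,15,17,19,21,23,25,27,29,31): 0⊕1⊕0⊕0⊕1⊕1⊕0⊕0⊕0⊕0⊕0⊕0⊕1⊕1⊕0⊕1 = 0
s2 (pos 2,3,6,7,10,11,14,15,18,19,22,23,26,27,30,31): 0⊕1⊕0⊕0⊕1⊕1⊕1⊕0⊕1⊕0⊕0⊕0⊕0⊕1⊕0⊕1 = 1
s4 (pos 4,5,6,7,12,13,14,15,20,21,22,23,28,29,30,31): 1⊕0⊕0⊕0⊕1⊕0⊕1⊕0⊕1⊕0⊕0⊕0⊕1⊕0⊕0⊕1 = 0
s8 (pos 8,9,10,11,12,13,14,15,24,25,26,27,28,29,30,31): 1⊕1⊕1⊕1⊕1⊕0⊕1⊕0⊕1⊕1⊕0⊕1⊕1⊕0⊕0⊕1 = 1
s16 (pos 16,17,18,19,20,21,22,23,24,25,26,27,28,29,30,31): 0⊕0⊕1⊕0⊕1⊕0⊕0⊕0⊕1⊕1⊕0⊕1⊕1⊕0⊕0⊕1 = 1
Syndrome s16…s1 = 11010 → error at position 26.
Flip position 26: 0011000111110100010100011011001 → 0011000111110100010100011111001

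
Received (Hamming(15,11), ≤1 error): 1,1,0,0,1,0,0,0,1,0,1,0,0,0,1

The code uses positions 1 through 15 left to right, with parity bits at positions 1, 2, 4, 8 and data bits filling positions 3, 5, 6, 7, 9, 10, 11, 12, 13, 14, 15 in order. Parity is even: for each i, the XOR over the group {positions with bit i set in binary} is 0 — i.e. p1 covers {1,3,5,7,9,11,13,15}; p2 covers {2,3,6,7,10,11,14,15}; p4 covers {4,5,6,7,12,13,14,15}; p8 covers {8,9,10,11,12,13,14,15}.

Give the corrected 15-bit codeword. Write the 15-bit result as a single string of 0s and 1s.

110010001000001

s1 (pos 1,3,5,7,9,11,13,15): 1⊕0⊕1⊕0⊕1⊕1⊕0⊕1 = 1
s2 (pos 2,3,6,7,10,11,14,15): 1⊕0⊕0⊕0⊕0⊕1⊕0⊕1 = 1
s4 (pos 4,5,6,7,12,13,14,15): 0⊕1⊕0⊕0⊕0⊕0⊕0⊕1 = 0
s8 (pos 8,9,10,11,12,13,14,15): 0⊕1⊕0⊕1⊕0⊕0⊕0⊕1 = 1
Syndrome s8…s1 = 1011 → error at position 11.
Flip position 11: 110010001010001 → 110010001000001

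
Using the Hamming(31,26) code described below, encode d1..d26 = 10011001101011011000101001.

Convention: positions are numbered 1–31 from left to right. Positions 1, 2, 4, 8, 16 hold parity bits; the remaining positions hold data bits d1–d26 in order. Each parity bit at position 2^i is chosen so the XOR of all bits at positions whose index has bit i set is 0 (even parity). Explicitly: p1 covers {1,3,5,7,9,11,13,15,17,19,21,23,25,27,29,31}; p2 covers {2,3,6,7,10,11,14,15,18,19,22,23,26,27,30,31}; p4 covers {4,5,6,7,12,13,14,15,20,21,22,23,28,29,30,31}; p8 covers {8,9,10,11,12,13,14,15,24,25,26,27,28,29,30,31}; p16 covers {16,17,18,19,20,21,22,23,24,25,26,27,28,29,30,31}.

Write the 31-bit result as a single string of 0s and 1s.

0010001110011011011011000101001

Place data at non-parity positions: p1 p2 1 p4 0 0 1 p8 1 0 0 1 1 0 1 p16 0 1 1 0 1 1 0 0 0 1 0 1 0 0 1
p1 (pos 1,3,5,7,9,11,13,15,17,19,21,23,25,27,29,31): XOR of data positions = 1⊕0⊕1⊕1⊕0⊕1⊕1⊕0⊕1⊕1⊕0⊕0⊕0⊕0⊕1 = 0
p2 (pos 2,3,6,7,10,11,14,15,18,19,22,23,26,27,30,31): XOR of data positions = 1⊕0⊕1⊕0⊕0⊕0⊕1⊕1⊕1⊕1⊕0⊕1⊕0⊕0⊕1 = 0
p4 (pos 4,5,6,7,12,13,14,15,20,21,22,23,28,29,30,31): XOR of data positions = 0⊕0⊕1⊕1⊕1⊕0⊕1⊕0⊕1⊕1⊕0⊕1⊕0⊕0⊕1 = 0
p8 (pos 8,9,10,11,12,13,14,15,24,25,26,27,28,29,30,31): XOR of data positions = 1⊕0⊕0⊕1⊕1⊕0⊕1⊕0⊕0⊕1⊕0⊕1⊕0⊕0⊕1 = 1
p16 (pos 16,17,18,19,20,21,22,23,24,25,26,27,28,29,30,31): XOR of data positions = 0⊕1⊕1⊕0⊕1⊕1⊕0⊕0⊕0⊕1⊕0⊕1⊕0⊕0⊕1 = 1
Codeword: 0010001110011011011011000101001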